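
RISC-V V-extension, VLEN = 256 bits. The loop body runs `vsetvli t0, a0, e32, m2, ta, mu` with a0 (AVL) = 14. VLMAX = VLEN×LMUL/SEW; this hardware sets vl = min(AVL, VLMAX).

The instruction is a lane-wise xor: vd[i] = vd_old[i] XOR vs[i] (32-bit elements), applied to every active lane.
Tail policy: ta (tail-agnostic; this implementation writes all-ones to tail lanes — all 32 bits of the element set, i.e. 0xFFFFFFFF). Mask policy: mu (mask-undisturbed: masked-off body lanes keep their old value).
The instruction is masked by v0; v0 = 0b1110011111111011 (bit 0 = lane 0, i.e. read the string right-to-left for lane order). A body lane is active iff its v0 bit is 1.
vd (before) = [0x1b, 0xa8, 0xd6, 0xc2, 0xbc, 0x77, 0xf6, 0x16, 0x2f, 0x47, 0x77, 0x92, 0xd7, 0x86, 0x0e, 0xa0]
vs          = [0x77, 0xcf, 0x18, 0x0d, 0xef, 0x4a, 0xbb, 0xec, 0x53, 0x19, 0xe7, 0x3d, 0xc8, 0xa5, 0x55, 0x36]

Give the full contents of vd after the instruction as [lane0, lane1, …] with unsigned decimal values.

VLMAX = (256 × 2) / 32 = 16 lanes
AVL=14 ≤ VLMAX=16, so vl = 14
[0] xor(0x1b,0x77) = 0x6c
[1] xor(0xa8,0xcf) = 0x67
[2] mask-off/keep = 0xd6
[3] xor(0xc2,0x0d) = 0xcf
[4] xor(0xbc,0xef) = 0x53
[5] xor(0x77,0x4a) = 0x3d
[6] xor(0xf6,0xbb) = 0x4d
[7] xor(0x16,0xec) = 0xfa
[8] xor(0x2f,0x53) = 0x7c
[9] xor(0x47,0x19) = 0x5e
[10] xor(0x77,0xe7) = 0x90
[11] mask-off/keep = 0x92
[12] mask-off/keep = 0xd7
[13] xor(0x86,0xa5) = 0x23
[14] tail/ones = 0xffffffff
[15] tail/ones = 0xffffffff

vd = [108, 103, 214, 207, 83, 61, 77, 250, 124, 94, 144, 146, 215, 35, 4294967295, 4294967295]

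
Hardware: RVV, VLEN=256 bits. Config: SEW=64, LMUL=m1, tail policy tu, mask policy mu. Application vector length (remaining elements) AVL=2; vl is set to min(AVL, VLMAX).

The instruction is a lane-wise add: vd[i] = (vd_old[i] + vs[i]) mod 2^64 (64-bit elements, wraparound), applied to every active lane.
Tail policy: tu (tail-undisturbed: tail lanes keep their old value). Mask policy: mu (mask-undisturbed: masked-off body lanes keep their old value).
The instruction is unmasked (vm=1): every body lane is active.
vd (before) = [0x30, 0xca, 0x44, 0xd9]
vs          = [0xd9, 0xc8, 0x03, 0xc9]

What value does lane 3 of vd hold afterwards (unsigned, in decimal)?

VLMAX = VLEN×LMUL/SEW = 256×1/64 = 4
AVL=2 ≤ VLMAX=4, so vl = 2
[0] add(0x30,0xd9) = 0x109
[1] add(0xca,0xc8) = 0x192
[2] tail/keep = 0x44
[3] tail/keep = 0xd9

vd[3] = 217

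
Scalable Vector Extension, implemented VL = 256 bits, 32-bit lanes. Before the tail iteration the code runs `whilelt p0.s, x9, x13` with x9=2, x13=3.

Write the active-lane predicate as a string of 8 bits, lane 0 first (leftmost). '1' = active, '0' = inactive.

predicate = 10000000

256-bit reg / 32-bit elem → 8 lanes
whilelt: lane j active iff 2+j < 3 → j < 1 → 1 active
bits (lane 0 leftmost): 10000000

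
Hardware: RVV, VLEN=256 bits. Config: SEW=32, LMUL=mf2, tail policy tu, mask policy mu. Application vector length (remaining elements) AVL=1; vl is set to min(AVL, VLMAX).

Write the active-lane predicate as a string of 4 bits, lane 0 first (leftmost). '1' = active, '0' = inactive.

predicate = 1000

VLMAX = (256 × 1/2) / 32 = 4 lanes
vl ← min(1, 4) = 1
bits (lane 0 leftmost): 1000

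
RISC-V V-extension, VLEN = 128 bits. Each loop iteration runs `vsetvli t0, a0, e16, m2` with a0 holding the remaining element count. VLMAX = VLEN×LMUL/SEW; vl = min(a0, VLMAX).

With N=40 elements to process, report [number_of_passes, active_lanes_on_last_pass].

[iterations, last_vl] = [3, 8]

VLMAX = (128 × 2) / 16 = 16 lanes
40 elements at 16/iter → 3 passes, remainder 8 on the last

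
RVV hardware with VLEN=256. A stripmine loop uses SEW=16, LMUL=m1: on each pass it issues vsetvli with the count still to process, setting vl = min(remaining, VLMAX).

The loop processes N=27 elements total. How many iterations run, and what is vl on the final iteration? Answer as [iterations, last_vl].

[iterations, last_vl] = [2, 11]

VLMAX = (256 × 1) / 16 = 16 lanes
N=27: ⌈27/16⌉ = 2 iters; last vl = 27 − 1×16 = 11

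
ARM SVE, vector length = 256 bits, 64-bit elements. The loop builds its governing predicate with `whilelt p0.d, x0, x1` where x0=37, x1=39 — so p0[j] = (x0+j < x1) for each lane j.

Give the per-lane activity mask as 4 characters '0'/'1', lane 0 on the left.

register lanes = 256/64 = 4
active while 37+j < 39, i.e. j ∈ [0,2) capped at 4 ⇒ 2
bits (lane 0 leftmost): 1100

predicate = 1100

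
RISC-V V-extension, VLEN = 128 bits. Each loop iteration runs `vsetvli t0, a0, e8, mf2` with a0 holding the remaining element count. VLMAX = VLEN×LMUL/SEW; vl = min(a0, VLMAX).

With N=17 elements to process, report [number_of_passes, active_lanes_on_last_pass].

[iterations, last_vl] = [3, 1]

VLMAX = (128 × 1/2) / 8 = 8 lanes
17 elements at 8/iter → 3 passes, remainder 1 on the last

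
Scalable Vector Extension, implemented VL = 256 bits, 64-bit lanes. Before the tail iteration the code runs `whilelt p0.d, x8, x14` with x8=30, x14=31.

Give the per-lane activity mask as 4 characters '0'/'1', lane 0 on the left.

predicate = 1000

register lanes = 256/64 = 4
whilelt: lane j active iff 30+j < 31 → j < 1 → 1 active
bits (lane 0 leftmost): 1000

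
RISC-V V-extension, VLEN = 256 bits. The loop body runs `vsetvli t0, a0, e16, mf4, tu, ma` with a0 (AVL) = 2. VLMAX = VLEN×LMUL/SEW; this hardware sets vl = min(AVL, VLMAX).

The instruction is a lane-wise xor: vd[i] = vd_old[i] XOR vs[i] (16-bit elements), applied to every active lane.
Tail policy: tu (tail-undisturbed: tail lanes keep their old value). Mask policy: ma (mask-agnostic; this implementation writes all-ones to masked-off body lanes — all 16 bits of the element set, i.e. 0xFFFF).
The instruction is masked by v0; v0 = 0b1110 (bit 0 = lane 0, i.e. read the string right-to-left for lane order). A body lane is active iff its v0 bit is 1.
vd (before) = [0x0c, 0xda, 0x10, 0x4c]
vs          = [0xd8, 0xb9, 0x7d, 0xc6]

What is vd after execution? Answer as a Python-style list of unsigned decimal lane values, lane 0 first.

vd = [65535, 99, 16, 76]

VLMAX = VLEN×LMUL/SEW = 256×1/4/16 = 4
vl = min(AVL, VLMAX) = min(2, 4) = 2
lane  0: mask-off/ones ⇒ 0xffff
lane  1: xor(0xda,0xb9) ⇒ 0x63
lane  2: tail/keep ⇒ 0x10
lane  3: tail/keep ⇒ 0x4c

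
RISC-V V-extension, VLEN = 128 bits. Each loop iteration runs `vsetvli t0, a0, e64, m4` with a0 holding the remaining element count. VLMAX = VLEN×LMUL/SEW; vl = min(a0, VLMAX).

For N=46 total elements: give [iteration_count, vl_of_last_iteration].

VLMAX = (128 × 4) / 64 = 8 lanes
N=46: ⌈46/8⌉ = 6 iters; last vl = 46 − 5×8 = 6

[iterations, last_vl] = [6, 6]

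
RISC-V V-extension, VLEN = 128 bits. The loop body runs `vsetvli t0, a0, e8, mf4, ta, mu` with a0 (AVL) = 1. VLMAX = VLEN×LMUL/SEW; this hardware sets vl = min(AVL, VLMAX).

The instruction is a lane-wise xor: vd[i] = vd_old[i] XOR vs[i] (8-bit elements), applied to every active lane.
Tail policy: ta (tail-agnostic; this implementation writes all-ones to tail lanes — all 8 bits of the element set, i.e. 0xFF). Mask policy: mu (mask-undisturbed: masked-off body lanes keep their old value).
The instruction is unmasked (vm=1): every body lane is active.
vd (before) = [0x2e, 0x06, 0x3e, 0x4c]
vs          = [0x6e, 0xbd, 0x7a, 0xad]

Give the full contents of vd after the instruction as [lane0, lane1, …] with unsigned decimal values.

vd = [64, 255, 255, 255]

VLMAX = VLEN×LMUL/SEW = 128×1/4/8 = 4
vl = min(AVL, VLMAX) = min(1, 4) = 1
  i=0: xor(0x2e,0x6e) → 64
  i=1: tail/ones → 255
  i=2: tail/ones → 255
  i=3: tail/ones → 255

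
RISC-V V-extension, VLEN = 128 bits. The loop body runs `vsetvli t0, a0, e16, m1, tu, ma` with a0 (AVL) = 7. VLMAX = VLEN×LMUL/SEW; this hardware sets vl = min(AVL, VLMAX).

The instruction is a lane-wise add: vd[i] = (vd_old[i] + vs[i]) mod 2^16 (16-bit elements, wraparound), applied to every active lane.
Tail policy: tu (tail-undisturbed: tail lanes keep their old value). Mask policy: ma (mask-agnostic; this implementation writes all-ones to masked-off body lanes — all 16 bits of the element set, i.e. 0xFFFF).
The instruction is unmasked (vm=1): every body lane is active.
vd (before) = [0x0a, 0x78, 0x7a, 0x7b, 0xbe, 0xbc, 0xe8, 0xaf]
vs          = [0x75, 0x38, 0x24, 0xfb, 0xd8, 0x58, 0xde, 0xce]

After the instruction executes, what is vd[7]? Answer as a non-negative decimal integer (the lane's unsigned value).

lanes per group: 128·1/16 = 8
vl ← min(7, 8) = 7
lane  0: add(0x0a,0x75) ⇒ 0x7f
lane  1: add(0x78,0x38) ⇒ 0xb0
lane  2: add(0x7a,0x24) ⇒ 0x9e
lane  3: add(0x7b,0xfb) ⇒ 0x176
lane  4: add(0xbe,0xd8) ⇒ 0x196
lane  5: add(0xbc,0x58) ⇒ 0x114
lane  6: add(0xe8,0xde) ⇒ 0x1c6
lane  7: tail/keep ⇒ 0xaf

vd[7] = 175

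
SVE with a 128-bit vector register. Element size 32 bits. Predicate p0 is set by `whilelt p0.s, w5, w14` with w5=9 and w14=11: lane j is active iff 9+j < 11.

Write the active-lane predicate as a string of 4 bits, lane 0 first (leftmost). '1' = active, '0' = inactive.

register lanes = 128/32 = 4
whilelt: lane j active iff 9+j < 11 → j < 2 → 2 active
bits (lane 0 leftmost): 1100

predicate = 1100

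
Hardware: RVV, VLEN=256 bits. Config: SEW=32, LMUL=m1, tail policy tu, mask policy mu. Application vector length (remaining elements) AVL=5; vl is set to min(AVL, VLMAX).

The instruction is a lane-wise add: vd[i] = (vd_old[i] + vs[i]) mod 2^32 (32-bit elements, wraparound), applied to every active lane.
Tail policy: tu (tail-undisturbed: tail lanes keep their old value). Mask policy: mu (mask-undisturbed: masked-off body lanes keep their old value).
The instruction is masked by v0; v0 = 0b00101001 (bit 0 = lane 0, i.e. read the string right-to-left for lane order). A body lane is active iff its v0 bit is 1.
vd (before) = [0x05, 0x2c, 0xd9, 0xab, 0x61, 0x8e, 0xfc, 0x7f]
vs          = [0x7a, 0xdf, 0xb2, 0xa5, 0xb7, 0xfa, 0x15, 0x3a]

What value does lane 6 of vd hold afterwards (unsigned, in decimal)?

vd[6] = 252

lanes per group: 256·1/32 = 8
AVL=5 ≤ VLMAX=8, so vl = 5
lane  0: add(0x05,0x7a) ⇒ 0x7f
lane  1: mask-off/keep ⇒ 0x2c
lane  2: mask-off/keep ⇒ 0xd9
lane  3: add(0xab,0xa5) ⇒ 0x150
lane  4: mask-off/keep ⇒ 0x61
lane  5: tail/keep ⇒ 0x8e
lane  6: tail/keep ⇒ 0xfc
lane  7: tail/keep ⇒ 0x7f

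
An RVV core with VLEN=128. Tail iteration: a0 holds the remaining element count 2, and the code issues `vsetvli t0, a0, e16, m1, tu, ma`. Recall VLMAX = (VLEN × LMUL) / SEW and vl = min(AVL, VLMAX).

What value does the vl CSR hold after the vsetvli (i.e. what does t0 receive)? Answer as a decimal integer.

VLMAX = VLEN×LMUL/SEW = 128×1/16 = 8
vl ← min(2, 8) = 2

vl = 2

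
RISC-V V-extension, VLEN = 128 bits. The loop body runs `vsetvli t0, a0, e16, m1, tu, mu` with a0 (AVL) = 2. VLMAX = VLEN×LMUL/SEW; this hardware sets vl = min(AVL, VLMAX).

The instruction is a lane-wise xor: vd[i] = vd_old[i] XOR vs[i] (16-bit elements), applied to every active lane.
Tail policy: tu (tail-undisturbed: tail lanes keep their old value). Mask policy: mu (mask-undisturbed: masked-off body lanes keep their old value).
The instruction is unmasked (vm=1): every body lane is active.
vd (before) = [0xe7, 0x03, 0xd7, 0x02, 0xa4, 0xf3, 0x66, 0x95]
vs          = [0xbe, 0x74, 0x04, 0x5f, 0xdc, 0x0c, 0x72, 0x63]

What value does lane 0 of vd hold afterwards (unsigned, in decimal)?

lanes per group: 128·1/16 = 8
vl ← min(2, 8) = 2
lane  0: xor(0xe7,0xbe) ⇒ 0x59
lane  1: xor(0x03,0x74) ⇒ 0x77
lane  2: tail/keep ⇒ 0xd7
lane  3: tail/keep ⇒ 0x02
lane  4: tail/keep ⇒ 0xa4
lane  5: tail/keep ⇒ 0xf3
lane  6: tail/keep ⇒ 0x66
lane  7: tail/keep ⇒ 0x95

vd[0] = 89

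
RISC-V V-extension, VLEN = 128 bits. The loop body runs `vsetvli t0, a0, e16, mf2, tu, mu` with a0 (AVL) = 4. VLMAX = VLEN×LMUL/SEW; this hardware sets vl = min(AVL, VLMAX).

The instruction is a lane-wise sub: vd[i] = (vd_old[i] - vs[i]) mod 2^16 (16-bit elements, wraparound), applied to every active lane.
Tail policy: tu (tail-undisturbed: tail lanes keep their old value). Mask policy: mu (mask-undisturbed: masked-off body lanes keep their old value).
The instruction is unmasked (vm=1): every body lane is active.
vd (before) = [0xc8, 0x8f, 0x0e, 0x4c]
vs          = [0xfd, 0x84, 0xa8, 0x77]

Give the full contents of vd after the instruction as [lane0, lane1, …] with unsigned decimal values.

lanes per group: 128·1/2/16 = 4
vl ← min(4, 4) = 4
[0] sub(0xc8,0xfd) = 0xffcb
[1] sub(0x8f,0x84) = 0x0b
[2] sub(0x0e,0xa8) = 0xff66
[3] sub(0x4c,0x77) = 0xffd5

vd = [65483, 11, 65382, 65493]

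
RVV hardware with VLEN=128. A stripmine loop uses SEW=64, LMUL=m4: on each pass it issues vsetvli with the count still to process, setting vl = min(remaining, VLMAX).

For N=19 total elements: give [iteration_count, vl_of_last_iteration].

[iterations, last_vl] = [3, 3]

VLMAX = (128 × 4) / 64 = 8 lanes
N=19: ⌈19/8⌉ = 3 iters; last vl = 19 − 2×8 = 3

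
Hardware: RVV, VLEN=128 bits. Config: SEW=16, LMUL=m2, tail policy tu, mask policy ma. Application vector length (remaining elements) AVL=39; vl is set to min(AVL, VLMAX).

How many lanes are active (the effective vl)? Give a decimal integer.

VLMAX = VLEN×LMUL/SEW = 128×2/16 = 16
vl ← min(39, 16) = 16

vl = 16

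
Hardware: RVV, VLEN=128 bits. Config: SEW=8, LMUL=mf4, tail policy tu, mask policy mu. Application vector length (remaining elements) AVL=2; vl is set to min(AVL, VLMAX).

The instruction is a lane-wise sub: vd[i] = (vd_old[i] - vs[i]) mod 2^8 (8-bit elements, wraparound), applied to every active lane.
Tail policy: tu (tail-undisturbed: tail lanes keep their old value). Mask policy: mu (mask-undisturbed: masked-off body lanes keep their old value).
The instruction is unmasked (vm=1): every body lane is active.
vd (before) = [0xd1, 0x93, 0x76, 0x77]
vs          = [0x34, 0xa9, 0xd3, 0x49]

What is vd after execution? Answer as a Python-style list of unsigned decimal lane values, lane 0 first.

lanes per group: 128·1/4/8 = 4
vl = min(AVL, VLMAX) = min(2, 4) = 2
lane  0: sub(0xd1,0x34) ⇒ 0x9d
lane  1: sub(0x93,0xa9) ⇒ 0xea
lane  2: tail/keep ⇒ 0x76
lane  3: tail/keep ⇒ 0x77

vd = [157, 234, 118, 119]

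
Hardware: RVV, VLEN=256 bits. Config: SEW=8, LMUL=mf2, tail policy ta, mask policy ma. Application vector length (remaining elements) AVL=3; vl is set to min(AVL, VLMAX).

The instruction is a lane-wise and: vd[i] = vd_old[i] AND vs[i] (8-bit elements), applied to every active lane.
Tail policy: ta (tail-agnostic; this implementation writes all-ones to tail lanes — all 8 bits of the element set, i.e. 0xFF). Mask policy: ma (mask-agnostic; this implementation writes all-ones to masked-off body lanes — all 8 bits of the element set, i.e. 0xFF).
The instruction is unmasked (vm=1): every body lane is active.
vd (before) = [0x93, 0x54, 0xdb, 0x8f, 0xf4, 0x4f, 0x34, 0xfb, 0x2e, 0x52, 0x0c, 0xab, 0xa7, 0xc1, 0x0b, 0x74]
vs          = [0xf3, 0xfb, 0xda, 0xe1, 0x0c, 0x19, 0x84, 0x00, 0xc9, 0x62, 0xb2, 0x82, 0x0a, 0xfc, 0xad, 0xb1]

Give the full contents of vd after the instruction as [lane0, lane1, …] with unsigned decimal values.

vd = [147, 80, 218, 255, 255, 255, 255, 255, 255, 255, 255, 255, 255, 255, 255, 255]

VLMAX = VLEN×LMUL/SEW = 256×1/2/8 = 16
AVL=3 ≤ VLMAX=16, so vl = 3
lane  0: and(0x93,0xf3) ⇒ 0x93
lane  1: and(0x54,0xfb) ⇒ 0x50
lane  2: and(0xdb,0xda) ⇒ 0xda
lane  3: tail/ones ⇒ 0xff
lane  4: tail/ones ⇒ 0xff
lane  5: tail/ones ⇒ 0xff
lane  6: tail/ones ⇒ 0xff
lane  7: tail/ones ⇒ 0xff
lane  8: tail/ones ⇒ 0xff
lane  9: tail/ones ⇒ 0xff
lane 10: tail/ones ⇒ 0xff
lane 11: tail/ones ⇒ 0xff
lane 12: tail/ones ⇒ 0xff
lane 13: tail/ones ⇒ 0xff
lane 14: tail/ones ⇒ 0xff
lane 15: tail/ones ⇒ 0xff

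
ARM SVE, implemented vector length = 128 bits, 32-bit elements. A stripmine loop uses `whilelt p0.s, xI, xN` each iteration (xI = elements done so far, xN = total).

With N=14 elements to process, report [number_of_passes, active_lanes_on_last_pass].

lane count: 128 div 32 = 4
iterations = ceil(14/4) = 4; final-pass vl = 2

[iterations, last_vl] = [4, 2]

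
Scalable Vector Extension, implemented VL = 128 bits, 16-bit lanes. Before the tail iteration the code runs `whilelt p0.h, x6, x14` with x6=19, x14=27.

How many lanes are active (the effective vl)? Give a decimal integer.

register lanes = 128/16 = 8
active while 19+j < 27, i.e. j ∈ [0,8) capped at 8 ⇒ 8

vl = 8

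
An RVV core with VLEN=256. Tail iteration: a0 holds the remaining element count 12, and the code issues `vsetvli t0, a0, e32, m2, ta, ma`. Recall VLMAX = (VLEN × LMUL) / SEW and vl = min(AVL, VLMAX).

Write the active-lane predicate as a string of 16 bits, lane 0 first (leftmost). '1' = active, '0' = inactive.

predicate = 1111111111110000

VLMAX = VLEN×LMUL/SEW = 256×2/32 = 16
vl ← min(12, 16) = 12
bits (lane 0 leftmost): 1111111111110000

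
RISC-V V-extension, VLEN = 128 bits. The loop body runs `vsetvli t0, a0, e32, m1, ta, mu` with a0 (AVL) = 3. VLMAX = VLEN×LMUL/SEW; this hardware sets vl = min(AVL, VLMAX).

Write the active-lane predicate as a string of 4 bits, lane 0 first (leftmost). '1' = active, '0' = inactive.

lanes per group: 128·1/32 = 4
vl = min(AVL, VLMAX) = min(3, 4) = 3
bits (lane 0 leftmost): 1110

predicate = 1110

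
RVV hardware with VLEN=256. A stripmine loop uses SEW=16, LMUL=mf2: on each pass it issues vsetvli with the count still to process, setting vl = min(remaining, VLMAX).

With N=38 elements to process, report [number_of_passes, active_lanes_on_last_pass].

[iterations, last_vl] = [5, 6]

lanes per group: 256·1/2/16 = 8
N=38: ⌈38/8⌉ = 5 iters; last vl = 38 − 4×8 = 6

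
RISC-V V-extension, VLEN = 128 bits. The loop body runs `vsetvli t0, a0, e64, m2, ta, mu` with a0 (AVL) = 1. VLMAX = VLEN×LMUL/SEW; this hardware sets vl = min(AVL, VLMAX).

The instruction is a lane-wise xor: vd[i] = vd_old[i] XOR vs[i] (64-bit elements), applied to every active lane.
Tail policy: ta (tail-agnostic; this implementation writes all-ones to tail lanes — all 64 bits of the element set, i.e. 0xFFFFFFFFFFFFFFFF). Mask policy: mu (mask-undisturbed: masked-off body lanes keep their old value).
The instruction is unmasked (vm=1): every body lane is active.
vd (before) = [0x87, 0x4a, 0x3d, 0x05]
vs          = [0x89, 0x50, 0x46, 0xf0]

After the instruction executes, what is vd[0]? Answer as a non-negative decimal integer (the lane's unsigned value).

VLMAX = VLEN×LMUL/SEW = 128×2/64 = 4
vl ← min(1, 4) = 1
lane  0: xor(0x87,0x89) ⇒ 0x0e
lane  1: tail/ones ⇒ 0xffffffffffffffff
lane  2: tail/ones ⇒ 0xffffffffffffffff
lane  3: tail/ones ⇒ 0xffffffffffffffff

vd[0] = 14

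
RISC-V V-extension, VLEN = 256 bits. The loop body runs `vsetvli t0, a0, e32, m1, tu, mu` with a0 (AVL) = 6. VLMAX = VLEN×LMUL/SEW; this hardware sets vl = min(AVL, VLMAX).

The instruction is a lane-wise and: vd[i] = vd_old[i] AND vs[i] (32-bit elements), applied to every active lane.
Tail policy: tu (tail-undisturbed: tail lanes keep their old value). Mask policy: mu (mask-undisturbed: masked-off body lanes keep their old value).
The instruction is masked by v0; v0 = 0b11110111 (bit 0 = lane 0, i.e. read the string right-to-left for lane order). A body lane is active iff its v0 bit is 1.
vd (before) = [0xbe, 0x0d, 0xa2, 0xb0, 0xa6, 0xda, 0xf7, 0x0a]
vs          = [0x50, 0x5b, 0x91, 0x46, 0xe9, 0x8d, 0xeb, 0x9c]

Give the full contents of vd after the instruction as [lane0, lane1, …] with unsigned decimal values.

VLMAX = VLEN×LMUL/SEW = 256×1/32 = 8
AVL=6 ≤ VLMAX=8, so vl = 6
  i=0: and(0xbe,0x50) → 16
  i=1: and(0x0d,0x5b) → 9
  i=2: and(0xa2,0x91) → 128
  i=3: mask-off/keep → 176
  i=4: and(0xa6,0xe9) → 160
  i=5: and(0xda,0x8d) → 136
  i=6: tail/keep → 247
  i=7: tail/keep → 10

vd = [16, 9, 128, 176, 160, 136, 247, 10]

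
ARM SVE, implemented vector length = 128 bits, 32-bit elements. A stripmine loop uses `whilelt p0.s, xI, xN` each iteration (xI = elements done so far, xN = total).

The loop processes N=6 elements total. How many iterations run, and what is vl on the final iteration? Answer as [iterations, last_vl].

128-bit reg / 32-bit elem → 4 lanes
N=6: ⌈6/4⌉ = 2 iters; last vl = 6 − 1×4 = 2

[iterations, last_vl] = [2, 2]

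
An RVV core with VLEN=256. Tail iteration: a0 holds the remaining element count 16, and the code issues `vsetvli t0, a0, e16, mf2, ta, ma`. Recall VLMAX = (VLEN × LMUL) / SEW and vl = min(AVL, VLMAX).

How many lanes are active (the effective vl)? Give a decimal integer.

vl = 8

lanes per group: 256·1/2/16 = 8
AVL=16 > VLMAX=8, so vl = 8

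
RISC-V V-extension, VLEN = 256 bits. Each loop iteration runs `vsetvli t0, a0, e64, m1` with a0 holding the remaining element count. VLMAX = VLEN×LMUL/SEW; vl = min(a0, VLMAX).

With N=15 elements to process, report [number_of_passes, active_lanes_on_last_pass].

VLMAX = VLEN×LMUL/SEW = 256×1/64 = 4
15 elements at 4/iter → 4 passes, remainder 3 on the last

[iterations, last_vl] = [4, 3]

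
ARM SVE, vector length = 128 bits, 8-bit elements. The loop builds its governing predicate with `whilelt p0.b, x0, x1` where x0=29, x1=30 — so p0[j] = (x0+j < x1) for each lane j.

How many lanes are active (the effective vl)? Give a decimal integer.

vl = 1

lane count: 128 div 8 = 16
p0[j] = (29+j < 30); true for j=0..0 → 1 lanes set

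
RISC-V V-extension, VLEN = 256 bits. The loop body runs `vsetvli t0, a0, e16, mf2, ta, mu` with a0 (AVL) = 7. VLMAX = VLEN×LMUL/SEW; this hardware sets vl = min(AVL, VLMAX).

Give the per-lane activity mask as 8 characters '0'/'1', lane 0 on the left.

lanes per group: 256·1/2/16 = 8
AVL=7 ≤ VLMAX=8, so vl = 7
bits (lane 0 leftmost): 11111110

predicate = 11111110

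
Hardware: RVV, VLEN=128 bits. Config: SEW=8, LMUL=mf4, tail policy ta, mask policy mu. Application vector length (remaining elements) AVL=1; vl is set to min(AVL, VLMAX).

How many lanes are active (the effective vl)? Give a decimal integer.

vl = 1

lanes per group: 128·1/4/8 = 4
AVL=1 ≤ VLMAX=4, so vl = 1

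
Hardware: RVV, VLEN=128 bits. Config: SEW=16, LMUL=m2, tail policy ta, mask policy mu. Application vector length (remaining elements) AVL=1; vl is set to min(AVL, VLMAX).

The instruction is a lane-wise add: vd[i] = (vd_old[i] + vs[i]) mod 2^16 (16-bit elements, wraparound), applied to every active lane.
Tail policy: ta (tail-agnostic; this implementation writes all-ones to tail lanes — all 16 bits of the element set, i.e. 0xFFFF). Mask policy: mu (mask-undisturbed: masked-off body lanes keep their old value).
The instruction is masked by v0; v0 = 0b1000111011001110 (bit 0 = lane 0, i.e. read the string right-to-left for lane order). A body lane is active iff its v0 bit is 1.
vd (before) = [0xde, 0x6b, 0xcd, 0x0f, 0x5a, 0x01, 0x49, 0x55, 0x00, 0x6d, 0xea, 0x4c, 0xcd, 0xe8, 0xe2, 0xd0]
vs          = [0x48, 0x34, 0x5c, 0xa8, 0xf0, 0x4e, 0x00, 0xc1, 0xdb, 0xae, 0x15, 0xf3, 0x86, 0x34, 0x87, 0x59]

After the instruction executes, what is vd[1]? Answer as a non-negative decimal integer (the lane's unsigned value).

vd[1] = 65535

VLMAX = VLEN×LMUL/SEW = 128×2/16 = 16
vl ← min(1, 16) = 1
lane  0: mask-off/keep ⇒ 0xde
lane  1: tail/ones ⇒ 0xffff
lane  2: tail/ones ⇒ 0xffff
lane  3: tail/ones ⇒ 0xffff
lane  4: tail/ones ⇒ 0xffff
lane  5: tail/ones ⇒ 0xffff
lane  6: tail/ones ⇒ 0xffff
lane  7: tail/ones ⇒ 0xffff
lane  8: tail/ones ⇒ 0xffff
lane  9: tail/ones ⇒ 0xffff
lane 10: tail/ones ⇒ 0xffff
lane 11: tail/ones ⇒ 0xffff
lane 12: tail/ones ⇒ 0xffff
lane 13: tail/ones ⇒ 0xffff
lane 14: tail/ones ⇒ 0xffff
lane 15: tail/ones ⇒ 0xffff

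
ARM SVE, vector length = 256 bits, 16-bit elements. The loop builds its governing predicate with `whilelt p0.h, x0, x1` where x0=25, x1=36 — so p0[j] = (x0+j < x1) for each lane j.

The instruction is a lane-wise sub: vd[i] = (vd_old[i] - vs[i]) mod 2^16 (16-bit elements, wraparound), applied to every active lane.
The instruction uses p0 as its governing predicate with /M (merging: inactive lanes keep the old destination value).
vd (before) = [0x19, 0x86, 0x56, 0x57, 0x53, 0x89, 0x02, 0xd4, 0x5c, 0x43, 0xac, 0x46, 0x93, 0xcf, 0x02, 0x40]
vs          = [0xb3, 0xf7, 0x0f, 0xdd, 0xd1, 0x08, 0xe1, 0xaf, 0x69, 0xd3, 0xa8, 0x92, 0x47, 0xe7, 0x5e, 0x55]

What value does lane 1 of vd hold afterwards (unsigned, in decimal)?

vd[1] = 65423

lane count: 256 div 16 = 16
whilelt: lane j active iff 25+j < 36 → j < 11 → 11 active
lane  0: sub(0x19,0xb3) ⇒ 0xff66
lane  1: sub(0x86,0xf7) ⇒ 0xff8f
lane  2: sub(0x56,0x0f) ⇒ 0x47
lane  3: sub(0x57,0xdd) ⇒ 0xff7a
lane  4: sub(0x53,0xd1) ⇒ 0xff82
lane  5: sub(0x89,0x08) ⇒ 0x81
lane  6: sub(0x02,0xe1) ⇒ 0xff21
lane  7: sub(0xd4,0xaf) ⇒ 0x25
lane  8: sub(0x5c,0x69) ⇒ 0xfff3
lane  9: sub(0x43,0xd3) ⇒ 0xff70
lane 10: sub(0xac,0xa8) ⇒ 0x04
lane 11: tail/keep ⇒ 0x46
lane 12: tail/keep ⇒ 0x93
lane 13: tail/keep ⇒ 0xcf
lane 14: tail/keep ⇒ 0x02
lane 15: tail/keep ⇒ 0x40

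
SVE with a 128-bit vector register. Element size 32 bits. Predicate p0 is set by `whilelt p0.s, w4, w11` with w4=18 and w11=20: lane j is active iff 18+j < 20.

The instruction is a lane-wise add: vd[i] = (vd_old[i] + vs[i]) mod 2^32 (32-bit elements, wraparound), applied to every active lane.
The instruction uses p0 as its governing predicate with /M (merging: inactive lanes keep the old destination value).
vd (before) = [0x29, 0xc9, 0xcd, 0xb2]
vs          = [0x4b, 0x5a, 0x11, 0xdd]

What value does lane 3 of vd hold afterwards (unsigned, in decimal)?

lane count: 128 div 32 = 4
p0[j] = (18+j < 20); true for j=0..1 → 2 lanes set
[0] add(0x29,0x4b) = 0x74
[1] add(0xc9,0x5a) = 0x123
[2] tail/keep = 0xcd
[3] tail/keep = 0xb2

vd[3] = 178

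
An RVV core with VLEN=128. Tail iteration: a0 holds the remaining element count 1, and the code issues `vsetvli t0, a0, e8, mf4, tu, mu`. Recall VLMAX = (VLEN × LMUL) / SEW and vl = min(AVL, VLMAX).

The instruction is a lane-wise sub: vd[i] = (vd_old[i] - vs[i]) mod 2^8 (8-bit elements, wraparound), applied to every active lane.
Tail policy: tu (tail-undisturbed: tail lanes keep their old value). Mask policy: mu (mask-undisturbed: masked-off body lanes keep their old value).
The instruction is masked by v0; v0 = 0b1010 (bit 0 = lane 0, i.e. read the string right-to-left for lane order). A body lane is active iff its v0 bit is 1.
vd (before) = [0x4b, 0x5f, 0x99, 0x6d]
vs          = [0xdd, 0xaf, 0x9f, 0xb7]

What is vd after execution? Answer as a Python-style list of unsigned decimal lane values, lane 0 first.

vd = [75, 95, 153, 109]

VLMAX = (128 × 1/4) / 8 = 4 lanes
vl ← min(1, 4) = 1
lane  0: mask-off/keep ⇒ 0x4b
lane  1: tail/keep ⇒ 0x5f
lane  2: tail/keep ⇒ 0x99
lane  3: tail/keep ⇒ 0x6d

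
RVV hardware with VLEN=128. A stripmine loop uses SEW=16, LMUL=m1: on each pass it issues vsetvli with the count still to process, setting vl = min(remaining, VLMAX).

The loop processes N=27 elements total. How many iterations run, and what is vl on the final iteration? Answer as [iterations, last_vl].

[iterations, last_vl] = [4, 3]

VLMAX = VLEN×LMUL/SEW = 128×1/16 = 8
27 elements at 8/iter → 4 passes, remainder 3 on the last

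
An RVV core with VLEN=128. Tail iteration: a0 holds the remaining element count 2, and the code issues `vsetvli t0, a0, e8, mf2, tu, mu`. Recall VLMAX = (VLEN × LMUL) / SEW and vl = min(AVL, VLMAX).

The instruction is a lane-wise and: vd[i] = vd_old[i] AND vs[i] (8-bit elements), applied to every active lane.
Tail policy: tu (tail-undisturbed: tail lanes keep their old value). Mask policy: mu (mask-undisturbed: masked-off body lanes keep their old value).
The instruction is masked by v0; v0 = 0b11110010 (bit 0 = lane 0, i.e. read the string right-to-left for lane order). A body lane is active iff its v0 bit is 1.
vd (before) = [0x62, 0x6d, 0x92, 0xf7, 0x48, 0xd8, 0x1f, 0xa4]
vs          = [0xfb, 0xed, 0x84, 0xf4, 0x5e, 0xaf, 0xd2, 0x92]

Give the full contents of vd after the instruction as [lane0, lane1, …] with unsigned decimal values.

vd = [98, 109, 146, 247, 72, 216, 31, 164]

VLMAX = VLEN×LMUL/SEW = 128×1/2/8 = 8
vl ← min(2, 8) = 2
lane  0: mask-off/keep ⇒ 0x62
lane  1: and(0x6d,0xed) ⇒ 0x6d
lane  2: tail/keep ⇒ 0x92
lane  3: tail/keep ⇒ 0xf7
lane  4: tail/keep ⇒ 0x48
lane  5: tail/keep ⇒ 0xd8
lane  6: tail/keep ⇒ 0x1f
lane  7: tail/keep ⇒ 0xa4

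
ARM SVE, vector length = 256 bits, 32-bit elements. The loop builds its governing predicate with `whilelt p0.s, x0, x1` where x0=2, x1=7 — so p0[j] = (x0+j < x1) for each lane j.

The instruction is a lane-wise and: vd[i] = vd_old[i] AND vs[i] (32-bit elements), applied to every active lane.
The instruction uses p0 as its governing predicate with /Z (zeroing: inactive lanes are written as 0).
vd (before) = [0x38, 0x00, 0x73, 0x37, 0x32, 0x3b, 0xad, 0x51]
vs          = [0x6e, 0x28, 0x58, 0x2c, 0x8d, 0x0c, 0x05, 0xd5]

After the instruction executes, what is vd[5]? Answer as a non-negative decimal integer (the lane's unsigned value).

register lanes = 256/32 = 8
p0[j] = (2+j < 7); true for j=0..4 → 5 lanes set
lane  0: and(0x38,0x6e) ⇒ 0x28
lane  1: and(0x00,0x28) ⇒ 0x00
lane  2: and(0x73,0x58) ⇒ 0x50
lane  3: and(0x37,0x2c) ⇒ 0x24
lane  4: and(0x32,0x8d) ⇒ 0x00
lane  5: tail/zero ⇒ 0x00
lane  6: tail/zero ⇒ 0x00
lane  7: tail/zero ⇒ 0x00

vd[5] = 0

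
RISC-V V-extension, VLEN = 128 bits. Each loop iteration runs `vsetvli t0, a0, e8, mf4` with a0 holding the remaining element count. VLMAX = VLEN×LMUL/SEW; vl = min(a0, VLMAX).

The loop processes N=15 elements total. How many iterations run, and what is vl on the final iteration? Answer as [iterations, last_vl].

VLMAX = (128 × 1/4) / 8 = 4 lanes
N=15: ⌈15/4⌉ = 4 iters; last vl = 15 − 3×4 = 3

[iterations, last_vl] = [4, 3]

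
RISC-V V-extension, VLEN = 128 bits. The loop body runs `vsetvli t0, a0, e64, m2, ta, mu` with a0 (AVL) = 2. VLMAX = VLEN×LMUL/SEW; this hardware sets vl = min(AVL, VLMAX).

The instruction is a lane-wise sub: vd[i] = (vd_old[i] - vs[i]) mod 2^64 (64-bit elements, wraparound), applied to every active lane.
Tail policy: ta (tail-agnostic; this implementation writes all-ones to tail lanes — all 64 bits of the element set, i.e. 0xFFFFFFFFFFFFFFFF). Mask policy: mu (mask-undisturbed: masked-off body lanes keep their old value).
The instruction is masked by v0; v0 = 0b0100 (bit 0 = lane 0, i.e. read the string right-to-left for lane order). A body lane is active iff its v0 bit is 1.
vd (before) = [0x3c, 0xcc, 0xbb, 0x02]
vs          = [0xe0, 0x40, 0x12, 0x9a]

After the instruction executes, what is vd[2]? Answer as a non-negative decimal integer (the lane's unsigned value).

VLMAX = VLEN×LMUL/SEW = 128×2/64 = 4
AVL=2 ≤ VLMAX=4, so vl = 2
[0] mask-off/keep = 0x3c
[1] mask-off/keep = 0xcc
[2] tail/ones = 0xffffffffffffffff
[3] tail/ones = 0xffffffffffffffff

vd[2] = 18446744073709551615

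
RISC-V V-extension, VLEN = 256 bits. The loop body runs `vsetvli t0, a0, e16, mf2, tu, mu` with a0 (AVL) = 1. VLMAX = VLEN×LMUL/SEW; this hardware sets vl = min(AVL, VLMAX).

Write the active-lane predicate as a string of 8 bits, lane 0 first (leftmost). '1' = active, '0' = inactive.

VLMAX = (256 × 1/2) / 16 = 8 lanes
AVL=1 ≤ VLMAX=8, so vl = 1
bits (lane 0 leftmost): 10000000

predicate = 10000000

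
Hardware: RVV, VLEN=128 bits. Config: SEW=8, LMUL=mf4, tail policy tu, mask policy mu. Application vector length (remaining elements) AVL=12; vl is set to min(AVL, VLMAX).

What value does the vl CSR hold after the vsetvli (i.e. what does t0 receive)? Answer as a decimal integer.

vl = 4

VLMAX = VLEN×LMUL/SEW = 128×1/4/8 = 4
vl ← min(12, 4) = 4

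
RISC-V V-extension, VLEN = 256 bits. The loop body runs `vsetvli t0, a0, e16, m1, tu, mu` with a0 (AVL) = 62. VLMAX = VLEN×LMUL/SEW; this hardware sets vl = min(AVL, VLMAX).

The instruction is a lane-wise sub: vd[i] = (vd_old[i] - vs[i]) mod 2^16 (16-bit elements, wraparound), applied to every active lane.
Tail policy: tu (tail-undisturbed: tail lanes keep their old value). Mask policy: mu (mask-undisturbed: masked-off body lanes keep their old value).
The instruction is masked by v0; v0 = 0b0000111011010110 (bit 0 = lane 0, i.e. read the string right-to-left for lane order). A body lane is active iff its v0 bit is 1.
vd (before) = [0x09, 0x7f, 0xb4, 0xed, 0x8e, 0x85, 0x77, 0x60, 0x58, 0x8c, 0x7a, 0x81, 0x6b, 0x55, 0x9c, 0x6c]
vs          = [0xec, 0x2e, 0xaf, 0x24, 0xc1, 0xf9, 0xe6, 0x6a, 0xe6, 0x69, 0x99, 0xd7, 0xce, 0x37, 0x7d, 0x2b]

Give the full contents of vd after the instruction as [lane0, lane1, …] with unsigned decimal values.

lanes per group: 256·1/16 = 16
vl = min(AVL, VLMAX) = min(62, 16) = 16
lane  0: mask-off/keep ⇒ 0x09
lane  1: sub(0x7f,0x2e) ⇒ 0x51
lane  2: sub(0xb4,0xaf) ⇒ 0x05
lane  3: mask-off/keep ⇒ 0xed
lane  4: sub(0x8e,0xc1) ⇒ 0xffcd
lane  5: mask-off/keep ⇒ 0x85
lane  6: sub(0x77,0xe6) ⇒ 0xff91
lane  7: sub(0x60,0x6a) ⇒ 0xfff6
lane  8: mask-off/keep ⇒ 0x58
lane  9: sub(0x8c,0x69) ⇒ 0x23
lane 10: sub(0x7a,0x99) ⇒ 0xffe1
lane 11: sub(0x81,0xd7) ⇒ 0xffaa
lane 12: mask-off/keep ⇒ 0x6b
lane 13: mask-off/keep ⇒ 0x55
lane 14: mask-off/keep ⇒ 0x9c
lane 15: mask-off/keep ⇒ 0x6c

vd = [9, 81, 5, 237, 65485, 133, 65425, 65526, 88, 35, 65505, 65450, 107, 85, 156, 108]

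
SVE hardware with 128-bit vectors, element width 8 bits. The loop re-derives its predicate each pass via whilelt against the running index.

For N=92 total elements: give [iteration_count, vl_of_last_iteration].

register lanes = 128/8 = 16
iterations = ceil(92/16) = 6; final-pass vl = 12

[iterations, last_vl] = [6, 12]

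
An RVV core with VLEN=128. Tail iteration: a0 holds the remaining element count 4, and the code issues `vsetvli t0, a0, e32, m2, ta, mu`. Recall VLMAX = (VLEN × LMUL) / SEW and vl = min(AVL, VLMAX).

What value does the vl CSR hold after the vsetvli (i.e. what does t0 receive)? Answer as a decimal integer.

vl = 4

lanes per group: 128·2/32 = 8
AVL=4 ≤ VLMAX=8, so vl = 4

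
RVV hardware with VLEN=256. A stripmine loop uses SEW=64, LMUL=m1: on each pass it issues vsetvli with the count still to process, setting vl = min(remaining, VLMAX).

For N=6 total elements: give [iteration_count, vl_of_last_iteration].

VLMAX = VLEN×LMUL/SEW = 256×1/64 = 4
iterations = ceil(6/4) = 2; final-pass vl = 2

[iterations, last_vl] = [2, 2]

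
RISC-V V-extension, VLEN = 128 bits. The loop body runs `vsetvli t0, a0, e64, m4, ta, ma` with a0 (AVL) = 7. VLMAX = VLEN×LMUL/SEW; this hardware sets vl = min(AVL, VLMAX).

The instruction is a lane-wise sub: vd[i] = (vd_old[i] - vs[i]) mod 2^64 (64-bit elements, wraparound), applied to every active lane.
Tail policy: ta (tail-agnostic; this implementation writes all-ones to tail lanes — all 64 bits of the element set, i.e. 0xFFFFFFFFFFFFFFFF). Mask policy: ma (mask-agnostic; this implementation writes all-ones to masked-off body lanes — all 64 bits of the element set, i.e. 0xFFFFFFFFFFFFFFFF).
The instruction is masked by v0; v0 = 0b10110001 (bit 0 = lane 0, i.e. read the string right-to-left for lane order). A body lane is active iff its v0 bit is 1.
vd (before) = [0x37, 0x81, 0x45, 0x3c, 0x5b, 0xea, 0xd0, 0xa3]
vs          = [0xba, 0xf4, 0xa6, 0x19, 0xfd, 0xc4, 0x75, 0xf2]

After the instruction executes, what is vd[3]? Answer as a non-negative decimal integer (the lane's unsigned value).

vd[3] = 18446744073709551615

lanes per group: 128·4/64 = 8
vl = min(AVL, VLMAX) = min(7, 8) = 7
[0] sub(0x37,0xba) = 0xffffffffffffff7d
[1] mask-off/ones = 0xffffffffffffffff
[2] mask-off/ones = 0xffffffffffffffff
[3] mask-off/ones = 0xffffffffffffffff
[4] sub(0x5b,0xfd) = 0xffffffffffffff5e
[5] sub(0xea,0xc4) = 0x26
[6] mask-off/ones = 0xffffffffffffffff
[7] tail/ones = 0xffffffffffffffff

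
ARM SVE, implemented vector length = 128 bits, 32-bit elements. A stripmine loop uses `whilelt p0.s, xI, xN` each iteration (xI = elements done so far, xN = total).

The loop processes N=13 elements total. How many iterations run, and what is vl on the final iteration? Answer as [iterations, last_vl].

[iterations, last_vl] = [4, 1]

lane count: 128 div 32 = 4
N=13: ⌈13/4⌉ = 4 iters; last vl = 13 − 3×4 = 1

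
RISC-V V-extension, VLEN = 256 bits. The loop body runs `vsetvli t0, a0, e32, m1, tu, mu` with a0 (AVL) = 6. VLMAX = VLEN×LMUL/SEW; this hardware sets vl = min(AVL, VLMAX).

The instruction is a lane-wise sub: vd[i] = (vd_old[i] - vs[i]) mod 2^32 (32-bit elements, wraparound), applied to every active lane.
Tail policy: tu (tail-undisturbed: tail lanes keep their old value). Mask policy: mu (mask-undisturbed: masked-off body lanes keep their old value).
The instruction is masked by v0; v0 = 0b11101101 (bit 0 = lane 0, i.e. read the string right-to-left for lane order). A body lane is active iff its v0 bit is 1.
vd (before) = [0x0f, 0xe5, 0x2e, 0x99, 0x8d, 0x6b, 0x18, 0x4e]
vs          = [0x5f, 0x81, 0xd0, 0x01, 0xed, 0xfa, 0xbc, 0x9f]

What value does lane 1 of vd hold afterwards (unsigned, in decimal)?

VLMAX = VLEN×LMUL/SEW = 256×1/32 = 8
vl = min(AVL, VLMAX) = min(6, 8) = 6
vd[0] sub(0x0f,0x5f) -> 0xffffffb0
vd[1] mask-off/keep -> 0xe5
vd[2] sub(0x2e,0xd0) -> 0xffffff5e
vd[3] sub(0x99,0x01) -> 0x98
vd[4] mask-off/keep -> 0x8d
vd[5] sub(0x6b,0xfa) -> 0xffffff71
vd[6] tail/keep -> 0x18
vd[7] tail/keep -> 0x4e

vd[1] = 229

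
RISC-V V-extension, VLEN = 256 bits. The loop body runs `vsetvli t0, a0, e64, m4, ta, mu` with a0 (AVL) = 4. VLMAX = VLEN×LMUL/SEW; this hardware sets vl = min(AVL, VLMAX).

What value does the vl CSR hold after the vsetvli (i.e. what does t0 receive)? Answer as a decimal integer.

vl = 4

VLMAX = (256 × 4) / 64 = 16 lanes
AVL=4 ≤ VLMAX=16, so vl = 4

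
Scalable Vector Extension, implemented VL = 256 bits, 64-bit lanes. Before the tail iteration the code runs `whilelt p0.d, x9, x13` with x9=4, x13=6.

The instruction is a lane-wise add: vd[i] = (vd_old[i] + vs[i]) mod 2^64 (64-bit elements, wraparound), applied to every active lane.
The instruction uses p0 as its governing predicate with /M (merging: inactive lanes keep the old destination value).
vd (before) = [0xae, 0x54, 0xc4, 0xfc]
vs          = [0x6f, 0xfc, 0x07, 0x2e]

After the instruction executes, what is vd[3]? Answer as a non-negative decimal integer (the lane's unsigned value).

vd[3] = 252

register lanes = 256/64 = 4
whilelt: lane j active iff 4+j < 6 → j < 2 → 2 active
lane  0: add(0xae,0x6f) ⇒ 0x11d
lane  1: add(0x54,0xfc) ⇒ 0x150
lane  2: tail/keep ⇒ 0xc4
lane  3: tail/keep ⇒ 0xfc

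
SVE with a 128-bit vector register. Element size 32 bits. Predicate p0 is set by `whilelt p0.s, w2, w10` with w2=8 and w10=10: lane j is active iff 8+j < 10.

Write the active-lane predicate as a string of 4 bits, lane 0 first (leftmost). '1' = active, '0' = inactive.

lane count: 128 div 32 = 4
active while 8+j < 10, i.e. j ∈ [0,2) capped at 4 ⇒ 2
bits (lane 0 leftmost): 1100

predicate = 1100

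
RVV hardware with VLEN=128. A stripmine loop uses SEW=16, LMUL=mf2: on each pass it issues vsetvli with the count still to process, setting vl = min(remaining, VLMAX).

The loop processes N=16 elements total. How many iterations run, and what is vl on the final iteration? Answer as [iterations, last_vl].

VLMAX = VLEN×LMUL/SEW = 128×1/2/16 = 4
iterations = ceil(16/4) = 4; final-pass vl = 4

[iterations, last_vl] = [4, 4]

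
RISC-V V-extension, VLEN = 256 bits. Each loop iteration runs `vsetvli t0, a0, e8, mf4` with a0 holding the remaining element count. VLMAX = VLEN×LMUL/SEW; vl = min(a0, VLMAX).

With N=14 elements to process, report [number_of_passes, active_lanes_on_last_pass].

[iterations, last_vl] = [2, 6]

lanes per group: 256·1/4/8 = 8
iterations = ceil(14/8) = 2; final-pass vl = 6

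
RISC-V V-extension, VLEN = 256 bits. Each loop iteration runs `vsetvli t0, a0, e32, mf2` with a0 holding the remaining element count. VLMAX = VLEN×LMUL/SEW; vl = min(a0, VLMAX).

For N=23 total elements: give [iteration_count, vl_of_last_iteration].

[iterations, last_vl] = [6, 3]

VLMAX = VLEN×LMUL/SEW = 256×1/2/32 = 4
iterations = ceil(23/4) = 6; final-pass vl = 3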